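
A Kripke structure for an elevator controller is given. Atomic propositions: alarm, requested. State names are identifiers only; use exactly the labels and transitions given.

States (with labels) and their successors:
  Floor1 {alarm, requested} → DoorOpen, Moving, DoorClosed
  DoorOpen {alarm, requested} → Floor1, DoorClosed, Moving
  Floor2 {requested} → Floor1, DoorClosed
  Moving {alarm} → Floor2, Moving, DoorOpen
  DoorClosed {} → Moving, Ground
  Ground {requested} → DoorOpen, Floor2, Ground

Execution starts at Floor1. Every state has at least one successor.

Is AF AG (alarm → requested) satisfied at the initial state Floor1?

Violated

States satisfying AG (alarm → requested): ∅.
States satisfying AF AG (alarm → requested): ∅.
There is a path from Floor1 along which AG (alarm → requested) never holds.
Floor1 ∉ Sat(AF AG (alarm → requested)).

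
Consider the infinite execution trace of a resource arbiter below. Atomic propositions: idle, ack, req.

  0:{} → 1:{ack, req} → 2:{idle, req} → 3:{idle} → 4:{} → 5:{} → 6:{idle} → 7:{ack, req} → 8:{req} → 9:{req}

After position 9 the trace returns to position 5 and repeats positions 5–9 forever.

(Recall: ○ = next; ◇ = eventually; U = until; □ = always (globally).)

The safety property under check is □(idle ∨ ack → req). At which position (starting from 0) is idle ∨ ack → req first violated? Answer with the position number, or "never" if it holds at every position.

3

Check idle ∨ ack → req at each position in order: 0 ✓, 1 ✓, 2 ✓.
At position 3 the labels are {idle}, so idle ∨ ack → req is false there. This is the first violation.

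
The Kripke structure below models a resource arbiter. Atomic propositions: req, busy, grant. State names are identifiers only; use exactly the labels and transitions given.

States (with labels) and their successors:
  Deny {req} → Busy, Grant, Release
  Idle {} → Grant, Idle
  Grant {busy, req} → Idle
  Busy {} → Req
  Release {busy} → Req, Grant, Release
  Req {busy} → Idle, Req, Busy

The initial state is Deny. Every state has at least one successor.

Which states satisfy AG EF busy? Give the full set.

States satisfying EF busy: {Deny, Idle, Grant, Busy, Release, Req}.
States satisfying AG EF busy: {Deny, Idle, Grant, Busy, Release, Req}.

{Deny, Idle, Grant, Busy, Release, Req}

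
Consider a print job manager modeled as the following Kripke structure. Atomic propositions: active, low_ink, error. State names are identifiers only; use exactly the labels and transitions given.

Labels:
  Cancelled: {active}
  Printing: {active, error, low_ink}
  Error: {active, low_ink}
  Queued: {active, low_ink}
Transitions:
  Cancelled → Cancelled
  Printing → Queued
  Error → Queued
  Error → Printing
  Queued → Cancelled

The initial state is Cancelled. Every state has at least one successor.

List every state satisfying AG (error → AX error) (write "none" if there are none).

States satisfying error → AX error: {Cancelled, Error, Queued}.
States satisfying AG (error → AX error): {Cancelled, Queued}.

{Cancelled, Queued}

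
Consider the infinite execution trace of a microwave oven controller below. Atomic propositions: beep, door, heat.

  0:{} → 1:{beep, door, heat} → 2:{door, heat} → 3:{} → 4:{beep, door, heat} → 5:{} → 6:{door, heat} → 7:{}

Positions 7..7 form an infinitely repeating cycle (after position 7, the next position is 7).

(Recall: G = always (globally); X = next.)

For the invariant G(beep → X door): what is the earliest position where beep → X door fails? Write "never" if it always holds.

Check beep → X door at each position in order: 0 ✓, 1 ✓, 2 ✓, 3 ✓.
At position 4 the labels are {beep, door, heat} and the next position 5 has {}, so beep → X door is false there. This is the first violation.

4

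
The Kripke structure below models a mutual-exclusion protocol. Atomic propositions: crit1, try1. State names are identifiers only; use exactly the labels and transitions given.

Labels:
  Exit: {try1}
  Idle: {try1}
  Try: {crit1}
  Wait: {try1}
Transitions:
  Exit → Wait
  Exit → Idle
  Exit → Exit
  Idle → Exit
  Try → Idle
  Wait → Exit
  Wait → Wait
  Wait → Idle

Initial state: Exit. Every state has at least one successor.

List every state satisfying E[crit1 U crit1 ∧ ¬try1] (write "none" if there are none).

{Try}

States satisfying crit1: {Try}.
States satisfying crit1 ∧ ¬try1: {Try}.
States satisfying E[crit1 U crit1 ∧ ¬try1]: {Try}.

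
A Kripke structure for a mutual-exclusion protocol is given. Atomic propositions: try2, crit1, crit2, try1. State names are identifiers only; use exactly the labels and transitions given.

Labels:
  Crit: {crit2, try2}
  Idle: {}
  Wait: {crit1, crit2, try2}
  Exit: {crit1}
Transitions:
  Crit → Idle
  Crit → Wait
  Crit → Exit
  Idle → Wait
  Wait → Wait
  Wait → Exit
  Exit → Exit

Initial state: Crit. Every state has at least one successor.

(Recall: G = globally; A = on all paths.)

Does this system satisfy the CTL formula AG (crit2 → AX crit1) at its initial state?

Violated

States satisfying crit2 → AX crit1: {Idle, Wait, Exit}.
States satisfying AG (crit2 → AX crit1): {Idle, Wait, Exit}.
Crit is reachable from Crit and violates crit2 → AX crit1, so AG fails at Crit.
Crit ∉ Sat(AG (crit2 → AX crit1)).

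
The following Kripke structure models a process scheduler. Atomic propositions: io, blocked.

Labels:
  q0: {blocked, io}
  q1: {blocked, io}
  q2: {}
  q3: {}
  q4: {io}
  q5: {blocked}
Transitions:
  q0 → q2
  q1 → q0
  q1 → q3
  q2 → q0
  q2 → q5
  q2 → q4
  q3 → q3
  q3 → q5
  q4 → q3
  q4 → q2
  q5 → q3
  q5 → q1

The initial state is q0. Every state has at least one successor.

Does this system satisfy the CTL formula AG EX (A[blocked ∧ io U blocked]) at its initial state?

No

States satisfying EX (A[blocked ∧ io U blocked]): {q1, q2, q3, q5}.
States satisfying AG EX (A[blocked ∧ io U blocked]): ∅.
q0 is reachable from q0 and violates EX (A[blocked ∧ io U blocked]), so AG fails at q0.
q0 ∉ Sat(AG EX (A[blocked ∧ io U blocked])).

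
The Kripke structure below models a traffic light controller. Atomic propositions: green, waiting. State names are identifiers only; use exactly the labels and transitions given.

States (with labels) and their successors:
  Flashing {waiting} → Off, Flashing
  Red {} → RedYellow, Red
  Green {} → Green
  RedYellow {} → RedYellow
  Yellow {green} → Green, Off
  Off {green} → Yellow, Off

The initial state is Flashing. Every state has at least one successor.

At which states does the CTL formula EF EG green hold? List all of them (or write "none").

{Flashing, Yellow, Off}

States satisfying EG green: {Yellow, Off}.
States satisfying EF EG green: {Flashing, Yellow, Off}.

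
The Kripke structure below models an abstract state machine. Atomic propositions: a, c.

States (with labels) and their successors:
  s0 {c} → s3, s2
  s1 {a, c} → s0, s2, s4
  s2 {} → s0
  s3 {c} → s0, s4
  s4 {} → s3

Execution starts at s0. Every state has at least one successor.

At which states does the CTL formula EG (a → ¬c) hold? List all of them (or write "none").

{s0, s2, s3, s4}

States satisfying a → ¬c: {s0, s2, s3, s4}.
States satisfying EG (a → ¬c): {s0, s2, s3, s4}.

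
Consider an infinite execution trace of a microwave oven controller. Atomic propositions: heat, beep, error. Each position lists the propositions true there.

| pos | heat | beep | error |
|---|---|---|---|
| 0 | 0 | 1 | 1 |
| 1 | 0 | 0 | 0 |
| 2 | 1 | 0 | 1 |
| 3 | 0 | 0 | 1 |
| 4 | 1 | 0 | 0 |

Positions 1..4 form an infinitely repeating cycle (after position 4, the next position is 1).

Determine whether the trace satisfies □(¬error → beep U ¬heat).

¬error → beep U ¬heat must hold at every position from 0 onward. It fails at position 4, so □(¬error → beep U ¬heat) is false.
Positions where ¬error holds: 1, 4.
Check beep U ¬heat at each: 1→ok, 4→fails.

Violated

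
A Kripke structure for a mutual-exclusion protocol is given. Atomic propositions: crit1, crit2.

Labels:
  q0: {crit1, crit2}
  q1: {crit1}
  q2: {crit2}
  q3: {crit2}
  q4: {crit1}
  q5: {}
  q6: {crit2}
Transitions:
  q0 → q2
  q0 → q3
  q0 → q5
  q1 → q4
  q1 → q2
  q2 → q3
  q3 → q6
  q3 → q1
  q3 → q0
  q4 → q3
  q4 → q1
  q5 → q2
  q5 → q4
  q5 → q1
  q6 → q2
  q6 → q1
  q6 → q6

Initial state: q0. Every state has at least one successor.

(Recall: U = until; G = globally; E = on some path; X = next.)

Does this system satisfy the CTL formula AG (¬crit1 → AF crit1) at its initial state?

Does not hold

States satisfying ¬crit1 → AF crit1: {q0, q1, q4}.
States satisfying AG (¬crit1 → AF crit1): ∅.
q2 is reachable from q0 and violates ¬crit1 → AF crit1, so AG fails at q0.
q0 ∉ Sat(AG (¬crit1 → AF crit1)).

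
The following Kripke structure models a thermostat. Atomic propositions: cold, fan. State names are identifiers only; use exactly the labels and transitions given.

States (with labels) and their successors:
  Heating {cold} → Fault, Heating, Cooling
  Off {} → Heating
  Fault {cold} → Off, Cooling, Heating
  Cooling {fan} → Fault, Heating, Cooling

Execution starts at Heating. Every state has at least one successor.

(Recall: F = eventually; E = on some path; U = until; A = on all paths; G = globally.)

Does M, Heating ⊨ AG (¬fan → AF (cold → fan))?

States satisfying ¬fan → AF (cold → fan): {Off, Cooling}.
States satisfying AG (¬fan → AF (cold → fan)): ∅.
Fault is reachable from Heating and violates ¬fan → AF (cold → fan), so AG fails at Heating.
Heating ∉ Sat(AG (¬fan → AF (cold → fan))).

No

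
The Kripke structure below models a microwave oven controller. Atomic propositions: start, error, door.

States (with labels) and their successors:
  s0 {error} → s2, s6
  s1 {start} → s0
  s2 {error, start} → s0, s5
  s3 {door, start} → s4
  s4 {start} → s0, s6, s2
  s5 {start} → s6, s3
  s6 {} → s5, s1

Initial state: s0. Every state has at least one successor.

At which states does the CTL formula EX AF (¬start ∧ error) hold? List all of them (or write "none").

{s1, s2, s4, s6}

States satisfying AF (¬start ∧ error): {s0, s1}.
States satisfying EX AF (¬start ∧ error): {s1, s2, s4, s6}.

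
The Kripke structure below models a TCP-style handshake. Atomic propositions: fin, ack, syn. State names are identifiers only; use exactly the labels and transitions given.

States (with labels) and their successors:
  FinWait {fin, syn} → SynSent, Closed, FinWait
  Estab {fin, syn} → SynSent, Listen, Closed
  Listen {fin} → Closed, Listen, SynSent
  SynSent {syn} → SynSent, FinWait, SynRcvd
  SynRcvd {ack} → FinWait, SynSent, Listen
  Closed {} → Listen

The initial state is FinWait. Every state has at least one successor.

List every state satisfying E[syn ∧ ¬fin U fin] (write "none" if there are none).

States satisfying syn ∧ ¬fin: {SynSent}.
States satisfying fin: {FinWait, Estab, Listen}.
States satisfying E[syn ∧ ¬fin U fin]: {FinWait, Estab, Listen, SynSent}.

{FinWait, Estab, Listen, SynSent}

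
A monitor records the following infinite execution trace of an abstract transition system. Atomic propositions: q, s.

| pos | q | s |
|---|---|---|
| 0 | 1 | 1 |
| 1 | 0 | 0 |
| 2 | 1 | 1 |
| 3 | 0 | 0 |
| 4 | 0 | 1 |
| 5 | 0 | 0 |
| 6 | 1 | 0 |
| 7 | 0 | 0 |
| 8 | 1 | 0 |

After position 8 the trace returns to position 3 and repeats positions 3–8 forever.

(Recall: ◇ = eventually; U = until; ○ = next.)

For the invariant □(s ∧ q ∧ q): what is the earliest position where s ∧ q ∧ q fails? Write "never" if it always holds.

Check s ∧ q ∧ q at each position in order: 0 ✓.
At position 1 the labels are {}, so s ∧ q ∧ q is false there. This is the first violation.

1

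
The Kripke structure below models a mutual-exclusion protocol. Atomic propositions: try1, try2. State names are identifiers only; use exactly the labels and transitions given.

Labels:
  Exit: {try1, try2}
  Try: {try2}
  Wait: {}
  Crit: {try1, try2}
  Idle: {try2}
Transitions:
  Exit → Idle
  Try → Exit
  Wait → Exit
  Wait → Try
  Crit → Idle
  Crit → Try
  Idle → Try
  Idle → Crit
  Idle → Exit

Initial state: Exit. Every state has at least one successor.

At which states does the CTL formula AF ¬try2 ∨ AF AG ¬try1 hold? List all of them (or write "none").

{Wait}

States satisfying ¬try2: {Wait}.
States satisfying AF ¬try2: {Wait}.
States satisfying AG ¬try1: ∅.
States satisfying AF AG ¬try1: ∅.
States satisfying AF ¬try2 ∨ AF AG ¬try1: {Wait}.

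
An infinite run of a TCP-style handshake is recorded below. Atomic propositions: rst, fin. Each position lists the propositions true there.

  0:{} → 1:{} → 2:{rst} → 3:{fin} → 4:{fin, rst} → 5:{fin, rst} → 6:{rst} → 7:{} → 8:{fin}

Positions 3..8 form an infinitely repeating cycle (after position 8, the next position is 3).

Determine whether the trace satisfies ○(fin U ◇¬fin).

Holds

The position after 0 is 1; fin U ◇¬fin is true there.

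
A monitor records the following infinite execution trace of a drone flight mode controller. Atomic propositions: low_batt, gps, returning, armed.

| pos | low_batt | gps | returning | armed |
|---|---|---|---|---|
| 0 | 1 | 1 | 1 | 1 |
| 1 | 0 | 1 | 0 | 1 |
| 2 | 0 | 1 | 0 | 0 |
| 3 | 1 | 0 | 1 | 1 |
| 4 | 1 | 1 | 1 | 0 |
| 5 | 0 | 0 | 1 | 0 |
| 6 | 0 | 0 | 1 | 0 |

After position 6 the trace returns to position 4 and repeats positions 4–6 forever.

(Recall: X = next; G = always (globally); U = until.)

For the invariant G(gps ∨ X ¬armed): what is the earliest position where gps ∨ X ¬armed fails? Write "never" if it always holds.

gps ∨ X ¬armed holds at every position 0..6, and those are all the positions the trace ever visits, so the invariant G(gps ∨ X ¬armed) is never violated.

never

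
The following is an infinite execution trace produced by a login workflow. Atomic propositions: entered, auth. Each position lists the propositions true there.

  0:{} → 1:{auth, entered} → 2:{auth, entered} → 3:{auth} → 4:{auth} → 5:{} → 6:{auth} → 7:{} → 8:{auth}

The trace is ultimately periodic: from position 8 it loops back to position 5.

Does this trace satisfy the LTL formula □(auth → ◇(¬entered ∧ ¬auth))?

Satisfied

auth → ◇(¬entered ∧ ¬auth) holds at every position 0..8, and those are all positions ever visited, so □(auth → ◇(¬entered ∧ ¬auth)) holds.
Positions where auth holds: 1, 2, 3, 4, 6, 8.
Check ◇(¬entered ∧ ¬auth) at each: 1→ok, 2→ok, 3→ok, 4→ok, 6→ok, 8→ok.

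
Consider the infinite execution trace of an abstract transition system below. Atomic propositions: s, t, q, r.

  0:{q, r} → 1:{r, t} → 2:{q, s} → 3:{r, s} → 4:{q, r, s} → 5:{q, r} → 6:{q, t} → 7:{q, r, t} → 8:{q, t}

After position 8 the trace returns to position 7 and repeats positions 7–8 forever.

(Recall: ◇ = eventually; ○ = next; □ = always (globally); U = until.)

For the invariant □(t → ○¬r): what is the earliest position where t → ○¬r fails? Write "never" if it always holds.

6

Check t → ○¬r at each position in order: 0 ✓, 1 ✓, 2 ✓, 3 ✓, 4 ✓, 5 ✓.
At position 6 the labels are {q, t} and the next position 7 has {q, r, t}, so t → ○¬r is false there. This is the first violation.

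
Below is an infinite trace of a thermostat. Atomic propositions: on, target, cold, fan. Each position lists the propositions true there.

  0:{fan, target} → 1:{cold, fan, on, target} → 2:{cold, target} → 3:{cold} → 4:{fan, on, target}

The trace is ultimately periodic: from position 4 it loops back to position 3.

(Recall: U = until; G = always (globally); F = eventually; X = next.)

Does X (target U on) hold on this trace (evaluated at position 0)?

Yes

The position after 0 is 1; target U on is true there.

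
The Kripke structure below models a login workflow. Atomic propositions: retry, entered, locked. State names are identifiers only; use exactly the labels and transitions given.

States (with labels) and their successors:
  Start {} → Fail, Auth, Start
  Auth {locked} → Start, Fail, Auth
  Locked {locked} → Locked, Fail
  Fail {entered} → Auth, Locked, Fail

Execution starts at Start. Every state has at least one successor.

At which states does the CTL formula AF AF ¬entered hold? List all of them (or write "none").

States satisfying AF ¬entered: {Start, Auth, Locked}.
States satisfying AF AF ¬entered: {Start, Auth, Locked}.

{Start, Auth, Locked}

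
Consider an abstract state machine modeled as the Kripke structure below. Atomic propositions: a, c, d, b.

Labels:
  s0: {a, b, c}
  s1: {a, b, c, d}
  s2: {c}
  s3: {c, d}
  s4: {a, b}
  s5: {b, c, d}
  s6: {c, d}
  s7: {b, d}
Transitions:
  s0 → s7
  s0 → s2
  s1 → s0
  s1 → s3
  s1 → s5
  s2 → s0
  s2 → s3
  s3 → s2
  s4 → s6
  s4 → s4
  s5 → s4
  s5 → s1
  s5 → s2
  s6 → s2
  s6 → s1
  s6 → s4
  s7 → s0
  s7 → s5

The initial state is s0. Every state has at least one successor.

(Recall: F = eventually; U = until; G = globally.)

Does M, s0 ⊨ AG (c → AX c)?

No

States satisfying c → AX c: {s1, s2, s3, s4, s7}.
States satisfying AG (c → AX c): ∅.
s0 is reachable from s0 and violates c → AX c, so AG fails at s0.
s0 ∉ Sat(AG (c → AX c)).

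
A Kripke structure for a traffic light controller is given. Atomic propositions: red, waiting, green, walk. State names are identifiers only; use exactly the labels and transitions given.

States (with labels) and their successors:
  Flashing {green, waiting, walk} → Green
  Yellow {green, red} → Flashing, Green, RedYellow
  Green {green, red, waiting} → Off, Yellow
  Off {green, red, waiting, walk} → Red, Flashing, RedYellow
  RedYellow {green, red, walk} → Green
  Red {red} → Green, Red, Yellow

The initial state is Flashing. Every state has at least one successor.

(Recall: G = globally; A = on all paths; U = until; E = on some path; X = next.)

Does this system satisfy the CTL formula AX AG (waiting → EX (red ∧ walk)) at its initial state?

Violated

States satisfying AG (waiting → EX (red ∧ walk)): ∅.
States satisfying AX AG (waiting → EX (red ∧ walk)): ∅.
Flashing ∉ Sat(AX AG (waiting → EX (red ∧ walk))).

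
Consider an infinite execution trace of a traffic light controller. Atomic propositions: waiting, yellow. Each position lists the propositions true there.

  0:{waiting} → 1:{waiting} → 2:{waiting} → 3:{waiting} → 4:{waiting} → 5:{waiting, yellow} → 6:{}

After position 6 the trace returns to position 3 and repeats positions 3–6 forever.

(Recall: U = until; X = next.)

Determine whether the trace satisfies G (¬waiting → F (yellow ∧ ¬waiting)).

Violated

¬waiting → F (yellow ∧ ¬waiting) must hold at every position from 0 onward. It fails at position 6, so G (¬waiting → F (yellow ∧ ¬waiting)) is false.
Positions where ¬waiting holds: 6.
Check F (yellow ∧ ¬waiting) at each: 6→fails.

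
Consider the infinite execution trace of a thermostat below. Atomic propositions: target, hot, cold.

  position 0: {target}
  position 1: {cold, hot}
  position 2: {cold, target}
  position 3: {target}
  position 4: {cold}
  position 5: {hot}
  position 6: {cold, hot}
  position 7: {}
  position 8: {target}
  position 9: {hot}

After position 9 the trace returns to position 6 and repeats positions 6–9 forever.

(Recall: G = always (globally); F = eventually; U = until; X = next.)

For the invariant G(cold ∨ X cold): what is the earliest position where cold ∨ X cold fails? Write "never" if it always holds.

Check cold ∨ X cold at each position in order: 0 ✓, 1 ✓, 2 ✓, 3 ✓, 4 ✓, 5 ✓, 6 ✓.
At position 7 the labels are {} and the next position 8 has {target}, so cold ∨ X cold is false there. This is the first violation.

7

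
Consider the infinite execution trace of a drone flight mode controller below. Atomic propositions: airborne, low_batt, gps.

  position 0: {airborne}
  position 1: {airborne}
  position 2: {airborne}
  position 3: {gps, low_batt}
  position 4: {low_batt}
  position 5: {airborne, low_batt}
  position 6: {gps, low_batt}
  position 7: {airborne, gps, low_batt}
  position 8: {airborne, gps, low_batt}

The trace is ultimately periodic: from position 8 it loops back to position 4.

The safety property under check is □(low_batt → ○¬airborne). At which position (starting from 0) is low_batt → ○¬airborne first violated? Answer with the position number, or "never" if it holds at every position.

Check low_batt → ○¬airborne at each position in order: 0 ✓, 1 ✓, 2 ✓, 3 ✓.
At position 4 the labels are {low_batt} and the next position 5 has {airborne, low_batt}, so low_batt → ○¬airborne is false there. This is the first violation.

4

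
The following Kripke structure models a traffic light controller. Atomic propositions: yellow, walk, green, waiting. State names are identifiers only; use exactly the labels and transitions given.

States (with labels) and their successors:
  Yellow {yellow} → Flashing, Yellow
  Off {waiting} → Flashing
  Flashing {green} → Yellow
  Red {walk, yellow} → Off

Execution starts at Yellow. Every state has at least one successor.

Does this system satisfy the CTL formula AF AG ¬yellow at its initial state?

States satisfying AG ¬yellow: ∅.
States satisfying AF AG ¬yellow: ∅.
There is a path from Yellow along which AG ¬yellow never holds.
Yellow ∉ Sat(AF AG ¬yellow).

Does not hold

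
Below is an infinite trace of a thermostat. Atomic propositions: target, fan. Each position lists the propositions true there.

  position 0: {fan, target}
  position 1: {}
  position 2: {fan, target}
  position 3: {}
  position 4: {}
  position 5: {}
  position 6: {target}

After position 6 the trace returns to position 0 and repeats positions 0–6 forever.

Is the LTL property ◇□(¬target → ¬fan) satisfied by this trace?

Holds

□(¬target → ¬fan) holds at position 0, which is reachable from 0, so ◇□(¬target → ¬fan) holds.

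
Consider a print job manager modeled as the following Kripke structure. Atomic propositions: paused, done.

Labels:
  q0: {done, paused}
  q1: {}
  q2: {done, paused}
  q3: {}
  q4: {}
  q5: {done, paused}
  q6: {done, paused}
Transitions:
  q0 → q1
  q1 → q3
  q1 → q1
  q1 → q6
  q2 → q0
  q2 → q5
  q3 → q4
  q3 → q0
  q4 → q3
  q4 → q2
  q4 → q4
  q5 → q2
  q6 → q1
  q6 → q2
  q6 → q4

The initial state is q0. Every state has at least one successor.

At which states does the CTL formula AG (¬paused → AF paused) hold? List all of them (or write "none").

States satisfying ¬paused → AF paused: {q0, q2, q5, q6}.
States satisfying AG (¬paused → AF paused): ∅.

none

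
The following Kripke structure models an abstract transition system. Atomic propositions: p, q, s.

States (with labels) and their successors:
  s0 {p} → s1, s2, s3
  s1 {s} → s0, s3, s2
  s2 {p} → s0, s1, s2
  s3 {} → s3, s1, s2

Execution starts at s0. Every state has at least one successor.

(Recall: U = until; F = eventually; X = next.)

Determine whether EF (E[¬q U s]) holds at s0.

States satisfying E[¬q U s]: {s0, s1, s2, s3}.
States satisfying EF (E[¬q U s]): {s0, s1, s2, s3}.
Some path from s0 reaches a state where E[¬q U s] holds.
s0 ∈ Sat(EF (E[¬q U s])).

Yes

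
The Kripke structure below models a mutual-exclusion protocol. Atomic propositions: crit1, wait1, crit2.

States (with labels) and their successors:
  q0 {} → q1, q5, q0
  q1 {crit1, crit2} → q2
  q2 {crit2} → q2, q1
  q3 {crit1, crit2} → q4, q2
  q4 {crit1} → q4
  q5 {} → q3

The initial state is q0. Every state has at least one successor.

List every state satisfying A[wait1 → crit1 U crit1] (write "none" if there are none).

{q1, q3, q4, q5}

States satisfying wait1 → crit1: {q0, q1, q2, q3, q4, q5}.
States satisfying crit1: {q1, q3, q4}.
States satisfying A[wait1 → crit1 U crit1]: {q1, q3, q4, q5}.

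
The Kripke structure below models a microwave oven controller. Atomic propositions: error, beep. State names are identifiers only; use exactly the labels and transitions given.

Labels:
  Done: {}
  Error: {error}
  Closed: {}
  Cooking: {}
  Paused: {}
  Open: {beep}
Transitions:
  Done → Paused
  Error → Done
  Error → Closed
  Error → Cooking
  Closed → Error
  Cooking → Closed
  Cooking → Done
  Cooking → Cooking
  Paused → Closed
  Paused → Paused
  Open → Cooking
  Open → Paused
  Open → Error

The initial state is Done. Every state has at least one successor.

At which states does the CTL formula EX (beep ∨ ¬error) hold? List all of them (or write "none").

{Done, Error, Cooking, Paused, Open}

States satisfying beep ∨ ¬error: {Done, Closed, Cooking, Paused, Open}.
States satisfying EX (beep ∨ ¬error): {Done, Error, Cooking, Paused, Open}.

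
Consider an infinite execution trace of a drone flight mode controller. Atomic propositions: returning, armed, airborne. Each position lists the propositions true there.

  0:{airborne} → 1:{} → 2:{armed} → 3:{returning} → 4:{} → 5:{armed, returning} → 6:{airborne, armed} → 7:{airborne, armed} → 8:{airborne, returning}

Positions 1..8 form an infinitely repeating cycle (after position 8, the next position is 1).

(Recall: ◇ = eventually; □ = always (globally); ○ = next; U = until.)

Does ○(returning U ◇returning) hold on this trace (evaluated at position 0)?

Holds

The position after 0 is 1; returning U ◇returning is true there.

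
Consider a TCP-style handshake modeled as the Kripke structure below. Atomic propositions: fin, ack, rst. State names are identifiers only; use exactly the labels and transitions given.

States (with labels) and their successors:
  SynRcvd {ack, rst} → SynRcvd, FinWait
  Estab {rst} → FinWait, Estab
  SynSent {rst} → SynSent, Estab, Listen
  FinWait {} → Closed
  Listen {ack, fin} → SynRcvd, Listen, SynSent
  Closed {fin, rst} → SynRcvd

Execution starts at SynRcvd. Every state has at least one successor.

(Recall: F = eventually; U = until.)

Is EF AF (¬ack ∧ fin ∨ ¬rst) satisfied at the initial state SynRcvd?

Holds

States satisfying AF (¬ack ∧ fin ∨ ¬rst): {FinWait, Listen, Closed}.
States satisfying EF AF (¬ack ∧ fin ∨ ¬rst): {SynRcvd, Estab, SynSent, FinWait, Listen, Closed}.
Some path from SynRcvd reaches a state where AF (¬ack ∧ fin ∨ ¬rst) holds.
SynRcvd ∈ Sat(EF AF (¬ack ∧ fin ∨ ¬rst)).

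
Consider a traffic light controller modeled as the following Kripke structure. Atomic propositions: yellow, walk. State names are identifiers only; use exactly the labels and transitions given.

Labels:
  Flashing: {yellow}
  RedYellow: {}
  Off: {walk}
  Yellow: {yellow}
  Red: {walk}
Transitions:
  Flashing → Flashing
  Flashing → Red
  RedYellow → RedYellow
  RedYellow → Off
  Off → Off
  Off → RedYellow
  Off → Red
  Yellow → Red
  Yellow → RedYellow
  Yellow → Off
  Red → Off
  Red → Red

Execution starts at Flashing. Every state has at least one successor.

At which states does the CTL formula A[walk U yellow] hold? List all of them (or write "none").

States satisfying walk: {Off, Red}.
States satisfying yellow: {Flashing, Yellow}.
States satisfying A[walk U yellow]: {Flashing, Yellow}.

{Flashing, Yellow}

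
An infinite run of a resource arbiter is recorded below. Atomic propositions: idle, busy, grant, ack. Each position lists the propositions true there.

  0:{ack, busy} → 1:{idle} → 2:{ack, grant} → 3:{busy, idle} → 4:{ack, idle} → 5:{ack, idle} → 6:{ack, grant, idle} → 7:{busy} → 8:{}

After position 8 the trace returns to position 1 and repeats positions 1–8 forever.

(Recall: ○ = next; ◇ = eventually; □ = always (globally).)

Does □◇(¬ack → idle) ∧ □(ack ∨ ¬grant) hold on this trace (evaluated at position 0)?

◇(¬ack → idle) holds at every position 0..8, and those are all positions ever visited, so □◇(¬ack → idle) holds.
ack ∨ ¬grant holds at every position 0..8, and those are all positions ever visited, so □(ack ∨ ¬grant) holds.
At position 0: □◇(¬ack → idle) is true; □(ack ∨ ¬grant) is true; so □◇(¬ack → idle) ∧ □(ack ∨ ¬grant) is true.

Satisfied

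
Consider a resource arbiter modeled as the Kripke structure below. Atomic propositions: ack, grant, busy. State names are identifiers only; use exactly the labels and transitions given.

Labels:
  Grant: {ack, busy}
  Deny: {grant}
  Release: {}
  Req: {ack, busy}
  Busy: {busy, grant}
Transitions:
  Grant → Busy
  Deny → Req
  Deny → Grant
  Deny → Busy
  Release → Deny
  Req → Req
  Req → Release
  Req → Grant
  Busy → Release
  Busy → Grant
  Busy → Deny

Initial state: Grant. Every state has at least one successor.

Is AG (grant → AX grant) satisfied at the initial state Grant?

States satisfying grant → AX grant: {Grant, Release, Req}.
States satisfying AG (grant → AX grant): ∅.
Busy is reachable from Grant and violates grant → AX grant, so AG fails at Grant.
Grant ∉ Sat(AG (grant → AX grant)).

Does not hold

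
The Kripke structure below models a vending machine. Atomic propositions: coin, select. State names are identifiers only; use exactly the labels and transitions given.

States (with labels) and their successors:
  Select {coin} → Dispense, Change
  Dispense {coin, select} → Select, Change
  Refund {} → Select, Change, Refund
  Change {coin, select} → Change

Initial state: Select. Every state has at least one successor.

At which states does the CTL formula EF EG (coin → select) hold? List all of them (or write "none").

{Select, Dispense, Refund, Change}

States satisfying EG (coin → select): {Dispense, Refund, Change}.
States satisfying EF EG (coin → select): {Select, Dispense, Refund, Change}.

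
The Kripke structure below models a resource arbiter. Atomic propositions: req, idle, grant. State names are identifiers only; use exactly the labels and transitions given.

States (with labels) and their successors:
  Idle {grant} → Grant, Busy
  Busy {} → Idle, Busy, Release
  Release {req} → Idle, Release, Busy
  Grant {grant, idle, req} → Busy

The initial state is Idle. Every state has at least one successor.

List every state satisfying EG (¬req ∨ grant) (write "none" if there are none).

States satisfying ¬req ∨ grant: {Idle, Busy, Grant}.
States satisfying EG (¬req ∨ grant): {Idle, Busy, Grant}.

{Idle, Busy, Grant}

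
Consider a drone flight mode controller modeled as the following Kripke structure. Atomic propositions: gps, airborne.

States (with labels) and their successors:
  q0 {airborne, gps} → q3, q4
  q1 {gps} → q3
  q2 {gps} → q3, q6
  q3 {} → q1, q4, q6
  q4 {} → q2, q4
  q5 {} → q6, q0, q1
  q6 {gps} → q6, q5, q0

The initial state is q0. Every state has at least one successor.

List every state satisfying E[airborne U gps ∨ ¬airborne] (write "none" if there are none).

States satisfying airborne: {q0}.
States satisfying gps ∨ ¬airborne: {q0, q1, q2, q3, q4, q5, q6}.
States satisfying E[airborne U gps ∨ ¬airborne]: {q0, q1, q2, q3, q4, q5, q6}.

{q0, q1, q2, q3, q4, q5, q6}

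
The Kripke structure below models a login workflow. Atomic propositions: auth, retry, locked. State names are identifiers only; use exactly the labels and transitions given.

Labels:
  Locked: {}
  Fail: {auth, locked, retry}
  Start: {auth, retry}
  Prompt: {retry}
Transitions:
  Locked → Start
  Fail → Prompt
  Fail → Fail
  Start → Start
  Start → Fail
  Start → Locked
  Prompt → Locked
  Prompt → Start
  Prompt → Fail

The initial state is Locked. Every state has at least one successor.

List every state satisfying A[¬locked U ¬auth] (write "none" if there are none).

States satisfying ¬locked: {Locked, Start, Prompt}.
States satisfying ¬auth: {Locked, Prompt}.
States satisfying A[¬locked U ¬auth]: {Locked, Prompt}.

{Locked, Prompt}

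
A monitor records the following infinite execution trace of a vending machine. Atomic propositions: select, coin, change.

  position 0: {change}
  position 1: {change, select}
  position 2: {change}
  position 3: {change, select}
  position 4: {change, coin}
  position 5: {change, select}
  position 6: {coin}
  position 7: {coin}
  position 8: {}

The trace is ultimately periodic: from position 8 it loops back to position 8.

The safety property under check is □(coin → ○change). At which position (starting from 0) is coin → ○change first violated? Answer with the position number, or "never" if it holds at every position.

Check coin → ○change at each position in order: 0 ✓, 1 ✓, 2 ✓, 3 ✓, 4 ✓, 5 ✓.
At position 6 the labels are {coin} and the next position 7 has {coin}, so coin → ○change is false there. This is the first violation.

6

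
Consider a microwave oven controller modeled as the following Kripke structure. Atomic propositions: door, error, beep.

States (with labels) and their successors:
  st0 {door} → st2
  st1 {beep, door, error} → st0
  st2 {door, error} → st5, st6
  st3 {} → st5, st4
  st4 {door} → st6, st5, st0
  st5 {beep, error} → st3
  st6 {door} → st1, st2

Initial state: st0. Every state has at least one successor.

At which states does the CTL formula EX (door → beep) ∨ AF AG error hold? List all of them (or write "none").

{st2, st3, st4, st5, st6}

States satisfying door → beep: {st1, st3, st5}.
States satisfying EX (door → beep): {st2, st3, st4, st5, st6}.
States satisfying AG error: ∅.
States satisfying AF AG error: ∅.
States satisfying EX (door → beep) ∨ AF AG error: {st2, st3, st4, st5, st6}.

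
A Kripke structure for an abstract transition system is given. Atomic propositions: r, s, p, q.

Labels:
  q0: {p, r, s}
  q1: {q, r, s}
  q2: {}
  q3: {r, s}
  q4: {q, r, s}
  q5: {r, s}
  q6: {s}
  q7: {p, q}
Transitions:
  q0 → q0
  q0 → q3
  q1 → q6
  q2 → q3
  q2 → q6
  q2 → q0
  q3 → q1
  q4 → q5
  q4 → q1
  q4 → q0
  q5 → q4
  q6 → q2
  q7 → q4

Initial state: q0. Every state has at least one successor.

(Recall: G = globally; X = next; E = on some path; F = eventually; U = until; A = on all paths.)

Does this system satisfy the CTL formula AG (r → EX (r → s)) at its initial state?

States satisfying r → EX (r → s): {q0, q1, q2, q3, q4, q5, q6, q7}.
States satisfying AG (r → EX (r → s)): {q0, q1, q2, q3, q4, q5, q6, q7}.
Every state reachable from q0 satisfies r → EX (r → s).
q0 ∈ Sat(AG (r → EX (r → s))).

Satisfied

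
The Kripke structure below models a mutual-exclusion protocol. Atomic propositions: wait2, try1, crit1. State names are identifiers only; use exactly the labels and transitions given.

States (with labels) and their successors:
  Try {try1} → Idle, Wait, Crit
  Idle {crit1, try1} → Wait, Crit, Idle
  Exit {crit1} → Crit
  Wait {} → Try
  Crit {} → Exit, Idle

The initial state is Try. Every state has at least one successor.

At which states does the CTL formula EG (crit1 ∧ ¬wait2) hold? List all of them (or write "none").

States satisfying crit1 ∧ ¬wait2: {Idle, Exit}.
States satisfying EG (crit1 ∧ ¬wait2): {Idle}.

{Idle}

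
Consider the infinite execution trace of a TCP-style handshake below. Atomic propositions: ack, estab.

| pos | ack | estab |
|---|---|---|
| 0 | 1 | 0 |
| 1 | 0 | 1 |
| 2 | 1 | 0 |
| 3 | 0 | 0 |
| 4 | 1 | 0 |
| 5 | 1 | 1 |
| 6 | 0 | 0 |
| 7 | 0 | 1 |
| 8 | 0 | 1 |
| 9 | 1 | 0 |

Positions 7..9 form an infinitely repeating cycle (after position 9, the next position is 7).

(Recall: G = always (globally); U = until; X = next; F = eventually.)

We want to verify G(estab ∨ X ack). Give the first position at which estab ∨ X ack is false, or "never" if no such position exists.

At position 0 the labels are {ack} and the next position 1 has {estab}, so estab ∨ X ack is false there. This is the first violation.

0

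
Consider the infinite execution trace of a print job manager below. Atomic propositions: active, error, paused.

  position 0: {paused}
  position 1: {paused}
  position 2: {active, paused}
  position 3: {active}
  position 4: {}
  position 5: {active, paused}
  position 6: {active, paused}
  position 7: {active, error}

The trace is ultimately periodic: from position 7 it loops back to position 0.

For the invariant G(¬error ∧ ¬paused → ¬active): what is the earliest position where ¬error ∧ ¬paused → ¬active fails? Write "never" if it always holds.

Check ¬error ∧ ¬paused → ¬active at each position in order: 0 ✓, 1 ✓, 2 ✓.
At position 3 the labels are {active}, so ¬error ∧ ¬paused → ¬active is false there. This is the first violation.

3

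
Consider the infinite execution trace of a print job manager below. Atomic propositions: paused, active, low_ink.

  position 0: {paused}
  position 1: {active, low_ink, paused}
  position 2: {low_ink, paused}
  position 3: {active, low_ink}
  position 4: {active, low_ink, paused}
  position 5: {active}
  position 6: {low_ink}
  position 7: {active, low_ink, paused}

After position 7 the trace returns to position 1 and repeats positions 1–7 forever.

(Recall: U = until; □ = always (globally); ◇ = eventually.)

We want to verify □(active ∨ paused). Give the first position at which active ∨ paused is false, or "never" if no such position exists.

Check active ∨ paused at each position in order: 0 ✓, 1 ✓, 2 ✓, 3 ✓, 4 ✓, 5 ✓.
At position 6 the labels are {low_ink}, so active ∨ paused is false there. This is the first violation.

6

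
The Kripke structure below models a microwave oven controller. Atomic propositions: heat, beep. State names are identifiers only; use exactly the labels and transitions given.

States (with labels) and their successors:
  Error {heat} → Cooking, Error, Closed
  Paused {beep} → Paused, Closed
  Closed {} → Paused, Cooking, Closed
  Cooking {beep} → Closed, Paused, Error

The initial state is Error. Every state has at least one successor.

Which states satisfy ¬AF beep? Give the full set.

States satisfying beep: {Paused, Cooking}.
States satisfying AF beep: {Paused, Cooking}.
States satisfying ¬AF beep: {Error, Closed}.

{Error, Closed}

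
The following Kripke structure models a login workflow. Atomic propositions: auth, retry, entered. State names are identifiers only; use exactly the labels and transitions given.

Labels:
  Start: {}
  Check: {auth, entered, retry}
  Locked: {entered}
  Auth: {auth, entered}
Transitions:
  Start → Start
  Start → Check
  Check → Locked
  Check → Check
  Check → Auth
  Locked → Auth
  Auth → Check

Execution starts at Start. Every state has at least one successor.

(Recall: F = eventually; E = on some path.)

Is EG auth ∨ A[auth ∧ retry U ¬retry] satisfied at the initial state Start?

Yes

States satisfying auth: {Check, Auth}.
States satisfying EG auth: {Check, Auth}.
States satisfying auth ∧ retry: {Check}.
States satisfying ¬retry: {Start, Locked, Auth}.
States satisfying A[auth ∧ retry U ¬retry]: {Start, Locked, Auth}.
States satisfying EG auth ∨ A[auth ∧ retry U ¬retry]: {Start, Check, Locked, Auth}.
Start ∈ Sat(EG auth ∨ A[auth ∧ retry U ¬retry]).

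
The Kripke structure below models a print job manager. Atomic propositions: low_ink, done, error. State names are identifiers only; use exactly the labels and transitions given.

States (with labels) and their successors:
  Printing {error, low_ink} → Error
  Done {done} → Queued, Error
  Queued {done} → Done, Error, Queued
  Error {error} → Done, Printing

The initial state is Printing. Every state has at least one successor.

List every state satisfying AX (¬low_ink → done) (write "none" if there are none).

{Error}

States satisfying ¬low_ink → done: {Printing, Done, Queued}.
States satisfying AX (¬low_ink → done): {Error}.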